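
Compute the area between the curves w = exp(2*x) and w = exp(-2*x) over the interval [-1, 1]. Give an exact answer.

-2 + exp(-2) + exp(2)

The difference (exp(2*x)) - (exp(-2*x)) = exp(2*x) - exp(-2*x) changes sign at x = 0 inside [-1, 1], so split the integral there.
∫[-1,0] (exp(2*x) - exp(-2*x)) dx = -exp(2)/2 - exp(-2)/2 + 1; the area of that piece is -1 + exp(-2)/2 + exp(2)/2.
∫[0,1] (exp(2*x) - exp(-2*x)) dx = -1 + exp(-2)/2 + exp(2)/2.
Total area = (-1 + exp(-2)/2 + exp(2)/2) + (-1 + exp(-2)/2 + exp(2)/2) = -2 + exp(-2) + exp(2).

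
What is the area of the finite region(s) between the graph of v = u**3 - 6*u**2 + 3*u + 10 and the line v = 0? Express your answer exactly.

81/2

The curve meets the u-axis where u**3 - 6*u**2 + 3*u + 10 = 0, i.e. (u - 5)*(u - 2)*(u + 1) = 0, at u = -1, 2, 5.
On [-1, 2] the curve lies above the axis; ∫[-1,2] (u**3 - 6*u**2 + 3*u + 10) du = 81/4, giving area 81/4.
On [2, 5] the curve lies below the axis; ∫[2,5] (u**3 - 6*u**2 + 3*u + 10) du = -81/4, giving area 81/4.
Total area = 81/4 + 81/4 = 81/2.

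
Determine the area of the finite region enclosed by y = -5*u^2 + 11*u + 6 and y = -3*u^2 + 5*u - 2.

125/3

Set the curves equal: -5*u^2 + 11*u + 6 = -3*u^2 + 5*u - 2, so -2*u^2 + 6*u + 8 = 0, which factors as -2*(u - 4)*(u + 1) = 0. The curves meet at u = -1, 4.
On [-1, 4], y = -5*u^2 + 11*u + 6 is on top; that piece has area ∫[-1,4] (-2*u^2 + 6*u + 8) du = 125/3.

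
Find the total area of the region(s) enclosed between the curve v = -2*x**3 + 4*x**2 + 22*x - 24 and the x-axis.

The curve meets the x-axis where -2*x**3 + 4*x**2 + 22*x - 24 = 0, i.e. -2*(x - 4)*(x - 1)*(x + 3) = 0, at x = -3, 1, 4.
On [-3, 1] the curve lies below the axis; ∫[-3,1] (-2*x**3 + 4*x**2 + 22*x - 24) dx = -320/3, giving area 320/3.
On [1, 4] the curve lies above the axis; ∫[1,4] (-2*x**3 + 4*x**2 + 22*x - 24) dx = 99/2, giving area 99/2.
Total area = 320/3 + 99/2 = 937/6.

937/6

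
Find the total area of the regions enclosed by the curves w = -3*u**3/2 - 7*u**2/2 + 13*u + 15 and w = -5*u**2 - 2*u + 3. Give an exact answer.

443/4

Set the curves equal: -3*u**3/2 - 7*u**2/2 + 13*u + 15 = -5*u**2 - 2*u + 3, so -3*u**3/2 + 3*u**2/2 + 15*u + 12 = 0, which factors as -3*(u - 4)*(u + 1)*(u + 2)/2 = 0. The curves meet at u = -2, -1, 4.
On [-2, -1], w = -5*u**2 - 2*u + 3 is on top; that piece has area ∫[-2,-1] (-(-3*u**3/2 + 3*u**2/2 + 15*u + 12)) du = 11/8.
On [-1, 4], w = -3*u**3/2 - 7*u**2/2 + 13*u + 15 is on top; that piece has area ∫[-1,4] (-3*u**3/2 + 3*u**2/2 + 15*u + 12) du = 875/8.
Total enclosed area = 11/8 + 875/8 = 443/4.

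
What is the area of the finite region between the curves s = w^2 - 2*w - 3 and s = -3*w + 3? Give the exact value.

125/6

Both boundary curves give s as a function of w, so integrate with respect to w. Setting them equal: w^2 + w - 6 = 0, i.e. (w - 2)*(w + 3) = 0, so they meet at w = -3, 2.
For w in [-3, 2], s = w^2 - 2*w - 3 is on the left; area = ∫[-3,2] (-(w^2 + w - 6)) dw = 125/6.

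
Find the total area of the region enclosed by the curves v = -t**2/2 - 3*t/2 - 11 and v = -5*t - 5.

1/12

Set the curves equal: -t**2/2 - 3*t/2 - 11 = -5*t - 5, so -t**2/2 + 7*t/2 - 6 = 0, which factors as -(t - 4)*(t - 3)/2 = 0. The curves meet at t = 3, 4.
On [3, 4], v = -t**2/2 - 3*t/2 - 11 is on top; that piece has area ∫[3,4] (-t**2/2 + 7*t/2 - 6) dt = 1/12.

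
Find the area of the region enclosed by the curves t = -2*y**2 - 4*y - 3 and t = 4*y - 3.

Both boundary curves give t as a function of y, so integrate with respect to y. Setting them equal: -2*y**2 - 8*y = 0, i.e. -2*y*(y + 4) = 0, so they meet at y = -4, 0.
For y in [-4, 0], t = -2*y**2 - 4*y - 3 is on the right; area = ∫[-4,0] (-2*y**2 - 8*y) dy = 64/3.

64/3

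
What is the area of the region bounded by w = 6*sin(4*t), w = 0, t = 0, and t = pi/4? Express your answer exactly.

3

On [0, pi/4], (6*sin(4*t)) - (0) = 6*sin(4*t) is ≥ 0 throughout, so the area is a single integral of |6*sin(4*t)|.
∫[0,pi/4] (6*sin(4*t)) dt = 3.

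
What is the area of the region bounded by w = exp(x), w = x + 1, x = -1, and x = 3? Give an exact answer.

On [-1, 3], (exp(x)) - (x + 1) = -x + exp(x) - 1 is ≥ 0 throughout, so the area is a single integral of |-x + exp(x) - 1|.
∫[-1,3] (-x + exp(x) - 1) dx = -8 - exp(-1) + exp(3).

-8 - exp(-1) + exp(3)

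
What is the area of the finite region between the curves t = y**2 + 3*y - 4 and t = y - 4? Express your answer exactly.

4/3

Both boundary curves give t as a function of y, so integrate with respect to y. Setting them equal: y**2 + 2*y = 0, i.e. y*(y + 2) = 0, so they meet at y = -2, 0.
For y in [-2, 0], t = y**2 + 3*y - 4 is on the left; area = ∫[-2,0] (-(y**2 + 2*y)) dy = 4/3.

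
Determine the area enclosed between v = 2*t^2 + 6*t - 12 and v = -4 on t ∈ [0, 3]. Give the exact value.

The difference (2*t^2 + 6*t - 12) - (-4) = 2*t^2 + 6*t - 8 changes sign at t = 1 inside [0, 3], so split the integral there.
∫[0,1] (2*t^2 + 6*t - 8) dt = -13/3; the area of that piece is 13/3.
∫[1,3] (2*t^2 + 6*t - 8) dt = 76/3.
Total area = 13/3 + 76/3 = 89/3.

89/3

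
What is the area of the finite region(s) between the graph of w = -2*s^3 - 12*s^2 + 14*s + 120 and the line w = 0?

The curve meets the s-axis where -2*s^3 - 12*s^2 + 14*s + 120 = 0, i.e. -2*(s - 3)*(s + 4)*(s + 5) = 0, at s = -5, -4, 3.
On [-5, -4] the curve lies below the axis; ∫[-5,-4] (-2*s^3 - 12*s^2 + 14*s + 120) ds = -5/2, giving area 5/2.
On [-4, 3] the curve lies above the axis; ∫[-4,3] (-2*s^3 - 12*s^2 + 14*s + 120) ds = 1029/2, giving area 1029/2.
Total area = 5/2 + 1029/2 = 517.

517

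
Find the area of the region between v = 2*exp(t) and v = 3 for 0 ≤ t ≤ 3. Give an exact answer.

The difference (2*exp(t)) - (3) = 2*exp(t) - 3 changes sign at t = log(3/2) inside [0, 3], so split the integral there.
∫[0,log(3/2)] (2*exp(t) - 3) dt = log(8/27) + 1; the area of that piece is -1 + log(27/8).
∫[log(3/2),3] (2*exp(t) - 3) dt = -12 - 3*log(2) + 3*log(3) + 2*exp(3).
Total area = (-1 + log(27/8)) + (-12 - 3*log(2) + 3*log(3) + 2*exp(3)) = -13 - 6*log(2) + 6*log(3) + 2*exp(3).

-13 - 6*log(2) + 6*log(3) + 2*exp(3)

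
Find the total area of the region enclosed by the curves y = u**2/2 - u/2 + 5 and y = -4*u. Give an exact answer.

Set the curves equal: u**2/2 - u/2 + 5 = -4*u, so u**2/2 + 7*u/2 + 5 = 0, which factors as (u + 2)*(u + 5)/2 = 0. The curves meet at u = -5, -2.
On [-5, -2], y = -4*u is on top; that piece has area ∫[-5,-2] (-(u**2/2 + 7*u/2 + 5)) du = 9/4.

9/4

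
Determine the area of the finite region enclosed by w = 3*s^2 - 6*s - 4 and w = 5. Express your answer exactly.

32

Set the curves equal: 3*s^2 - 6*s - 4 = 5, so 3*s^2 - 6*s - 9 = 0, which factors as 3*(s - 3)*(s + 1) = 0. The curves meet at s = -1, 3.
On [-1, 3], w = 5 is on top; that piece has area ∫[-1,3] (-(3*s^2 - 6*s - 9)) ds = 32.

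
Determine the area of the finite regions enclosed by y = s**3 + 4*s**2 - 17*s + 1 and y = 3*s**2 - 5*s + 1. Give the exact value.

Set the curves equal: s**3 + 4*s**2 - 17*s + 1 = 3*s**2 - 5*s + 1, so s**3 + s**2 - 12*s = 0, which factors as s*(s - 3)*(s + 4) = 0. The curves meet at s = -4, 0, 3.
On [-4, 0], y = s**3 + 4*s**2 - 17*s + 1 is on top; that piece has area ∫[-4,0] (s**3 + s**2 - 12*s) ds = 160/3.
On [0, 3], y = 3*s**2 - 5*s + 1 is on top; that piece has area ∫[0,3] (-(s**3 + s**2 - 12*s)) ds = 99/4.
Total enclosed area = 160/3 + 99/4 = 937/12.

937/12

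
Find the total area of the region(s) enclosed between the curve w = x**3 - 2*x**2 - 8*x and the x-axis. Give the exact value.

The curve meets the x-axis where x**3 - 2*x**2 - 8*x = 0, i.e. x*(x - 4)*(x + 2) = 0, at x = -2, 0, 4.
On [-2, 0] the curve lies above the axis; ∫[-2,0] (x**3 - 2*x**2 - 8*x) dx = 20/3, giving area 20/3.
On [0, 4] the curve lies below the axis; ∫[0,4] (x**3 - 2*x**2 - 8*x) dx = -128/3, giving area 128/3.
Total area = 20/3 + 128/3 = 148/3.

148/3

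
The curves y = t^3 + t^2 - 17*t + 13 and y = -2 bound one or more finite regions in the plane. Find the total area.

Set the curves equal: t^3 + t^2 - 17*t + 13 = -2, so t^3 + t^2 - 17*t + 15 = 0, which factors as (t - 3)*(t - 1)*(t + 5) = 0. The curves meet at t = -5, 1, 3.
On [-5, 1], y = t^3 + t^2 - 17*t + 13 is on top; that piece has area ∫[-5,1] (t^3 + t^2 - 17*t + 15) dt = 180.
On [1, 3], y = -2 is on top; that piece has area ∫[1,3] (-(t^3 + t^2 - 17*t + 15)) dt = 28/3.
Total enclosed area = 180 + 28/3 = 568/3.

568/3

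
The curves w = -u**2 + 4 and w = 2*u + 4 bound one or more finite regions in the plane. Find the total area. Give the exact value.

4/3

Set the curves equal: -u**2 + 4 = 2*u + 4, so -u**2 - 2*u = 0, which factors as -u*(u + 2) = 0. The curves meet at u = -2, 0.
On [-2, 0], w = -u**2 + 4 is on top; that piece has area ∫[-2,0] (-u**2 - 2*u) du = 4/3.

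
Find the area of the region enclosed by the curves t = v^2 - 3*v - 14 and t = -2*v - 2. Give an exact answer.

343/6

Both boundary curves give t as a function of v, so integrate with respect to v. Setting them equal: v^2 - v - 12 = 0, i.e. (v - 4)*(v + 3) = 0, so they meet at v = -3, 4.
For v in [-3, 4], t = v^2 - 3*v - 14 is on the left; area = ∫[-3,4] (-(v^2 - v - 12)) dv = 343/6.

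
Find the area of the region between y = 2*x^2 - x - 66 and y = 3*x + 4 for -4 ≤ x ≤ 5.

On [-4, 5], (2*x^2 - x - 66) - (3*x + 4) = 2*x^2 - 4*x - 70 is ≤ 0 throughout, so the area is a single integral of |2*x^2 - 4*x - 70|.
∫[-4,5] (2*x^2 - 4*x - 70) dx = -522; the area of that piece is 522.

522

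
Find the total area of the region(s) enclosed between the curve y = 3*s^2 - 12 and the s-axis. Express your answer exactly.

32

The curve meets the s-axis where 3*s^2 - 12 = 0, i.e. 3*(s - 2)*(s + 2) = 0, at s = -2, 2.
On [-2, 2] the curve lies below the axis; ∫[-2,2] (3*s^2 - 12) ds = -32, giving area 32.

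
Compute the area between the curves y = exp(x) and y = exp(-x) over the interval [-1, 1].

-4 + 2*exp(-1) + 2*exp(1)

The difference (exp(x)) - (exp(-x)) = exp(x) - exp(-x) changes sign at x = 0 inside [-1, 1], so split the integral there.
∫[-1,0] (exp(x) - exp(-x)) dx = -exp(1) - exp(-1) + 2; the area of that piece is -2 + exp(-1) + exp(1).
∫[0,1] (exp(x) - exp(-x)) dx = -2 + exp(-1) + exp(1).
Total area = (-2 + exp(-1) + exp(1)) + (-2 + exp(-1) + exp(1)) = -4 + 2*exp(-1) + 2*exp(1).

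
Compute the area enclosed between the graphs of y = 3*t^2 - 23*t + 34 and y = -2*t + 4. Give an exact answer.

27/2

Set the curves equal: 3*t^2 - 23*t + 34 = -2*t + 4, so 3*t^2 - 21*t + 30 = 0, which factors as 3*(t - 5)*(t - 2) = 0. The curves meet at t = 2, 5.
On [2, 5], y = -2*t + 4 is on top; that piece has area ∫[2,5] (-(3*t^2 - 21*t + 30)) dt = 27/2.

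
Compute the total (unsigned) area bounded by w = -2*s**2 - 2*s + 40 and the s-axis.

243

The curve meets the s-axis where -2*s**2 - 2*s + 40 = 0, i.e. -2*(s - 4)*(s + 5) = 0, at s = -5, 4.
On [-5, 4] the curve lies above the axis; ∫[-5,4] (-2*s**2 - 2*s + 40) ds = 243, giving area 243.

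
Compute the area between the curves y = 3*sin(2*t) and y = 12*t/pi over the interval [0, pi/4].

3/2 - 3*pi/8

On [0, pi/4], (3*sin(2*t)) - (12*t/pi) = -12*t/pi + 3*sin(2*t) is ≥ 0 throughout, so the area is a single integral of |-12*t/pi + 3*sin(2*t)|.
∫[0,pi/4] (-12*t/pi + 3*sin(2*t)) dt = 3/2 - 3*pi/8.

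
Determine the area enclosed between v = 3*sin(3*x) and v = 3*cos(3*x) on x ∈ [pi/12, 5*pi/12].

2*sqrt(2)

On [pi/12, 5*pi/12], (3*sin(3*x)) - (3*cos(3*x)) = 3*sin(3*x) - 3*cos(3*x) is ≥ 0 throughout, so the area is a single integral of |3*sin(3*x) - 3*cos(3*x)|.
∫[pi/12,5*pi/12] (3*sin(3*x) - 3*cos(3*x)) dx = 2*sqrt(2).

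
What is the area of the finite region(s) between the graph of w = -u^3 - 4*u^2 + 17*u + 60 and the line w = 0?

The curve meets the u-axis where -u^3 - 4*u^2 + 17*u + 60 = 0, i.e. -(u - 4)*(u + 3)*(u + 5) = 0, at u = -5, -3, 4.
On [-5, -3] the curve lies below the axis; ∫[-5,-3] (-u^3 - 4*u^2 + 17*u + 60) du = -32/3, giving area 32/3.
On [-3, 4] the curve lies above the axis; ∫[-3,4] (-u^3 - 4*u^2 + 17*u + 60) du = 3773/12, giving area 3773/12.
Total area = 32/3 + 3773/12 = 3901/12.

3901/12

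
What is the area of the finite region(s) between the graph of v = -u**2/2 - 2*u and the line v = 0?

The curve meets the u-axis where -u**2/2 - 2*u = 0, i.e. -u*(u + 4)/2 = 0, at u = -4, 0.
On [-4, 0] the curve lies above the axis; ∫[-4,0] (-u**2/2 - 2*u) du = 16/3, giving area 16/3.

16/3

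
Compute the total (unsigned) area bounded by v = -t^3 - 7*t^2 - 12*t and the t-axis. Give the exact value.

The curve meets the t-axis where -t^3 - 7*t^2 - 12*t = 0, i.e. -t*(t + 3)*(t + 4) = 0, at t = -4, -3, 0.
On [-4, -3] the curve lies below the axis; ∫[-4,-3] (-t^3 - 7*t^2 - 12*t) dt = -7/12, giving area 7/12.
On [-3, 0] the curve lies above the axis; ∫[-3,0] (-t^3 - 7*t^2 - 12*t) dt = 45/4, giving area 45/4.
Total area = 7/12 + 45/4 = 71/6.

71/6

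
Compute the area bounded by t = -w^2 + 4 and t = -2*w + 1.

32/3

Both boundary curves give t as a function of w, so integrate with respect to w. Setting them equal: -w^2 + 2*w + 3 = 0, i.e. -(w - 3)*(w + 1) = 0, so they meet at w = -1, 3.
For w in [-1, 3], t = -w^2 + 4 is on the right; area = ∫[-1,3] (-w^2 + 2*w + 3) dw = 32/3.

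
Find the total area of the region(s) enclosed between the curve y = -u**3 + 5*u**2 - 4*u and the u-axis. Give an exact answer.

71/6

The curve meets the u-axis where -u**3 + 5*u**2 - 4*u = 0, i.e. -u*(u - 4)*(u - 1) = 0, at u = 0, 1, 4.
On [0, 1] the curve lies below the axis; ∫[0,1] (-u**3 + 5*u**2 - 4*u) du = -7/12, giving area 7/12.
On [1, 4] the curve lies above the axis; ∫[1,4] (-u**3 + 5*u**2 - 4*u) du = 45/4, giving area 45/4.
Total area = 7/12 + 45/4 = 71/6.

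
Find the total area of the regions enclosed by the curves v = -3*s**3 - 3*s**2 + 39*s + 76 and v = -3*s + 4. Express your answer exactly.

Set the curves equal: -3*s**3 - 3*s**2 + 39*s + 76 = -3*s + 4, so -3*s**3 - 3*s**2 + 42*s + 72 = 0, which factors as -3*(s - 4)*(s + 2)*(s + 3) = 0. The curves meet at s = -3, -2, 4.
On [-3, -2], v = -3*s + 4 is on top; that piece has area ∫[-3,-2] (-(-3*s**3 - 3*s**2 + 42*s + 72)) ds = 13/4.
On [-2, 4], v = -3*s**3 - 3*s**2 + 39*s + 76 is on top; that piece has area ∫[-2,4] (-3*s**3 - 3*s**2 + 42*s + 72) ds = 432.
Total enclosed area = 13/4 + 432 = 1741/4.

1741/4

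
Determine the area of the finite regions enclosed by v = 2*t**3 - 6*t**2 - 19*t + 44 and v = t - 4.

Set the curves equal: 2*t**3 - 6*t**2 - 19*t + 44 = t - 4, so 2*t**3 - 6*t**2 - 20*t + 48 = 0, which factors as 2*(t - 4)*(t - 2)*(t + 3) = 0. The curves meet at t = -3, 2, 4.
On [-3, 2], v = 2*t**3 - 6*t**2 - 19*t + 44 is on top; that piece has area ∫[-3,2] (2*t**3 - 6*t**2 - 20*t + 48) dt = 375/2.
On [2, 4], v = t - 4 is on top; that piece has area ∫[2,4] (-(2*t**3 - 6*t**2 - 20*t + 48)) dt = 16.
Total enclosed area = 375/2 + 16 = 407/2.

407/2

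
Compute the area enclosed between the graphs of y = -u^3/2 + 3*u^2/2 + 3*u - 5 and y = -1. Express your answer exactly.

81/4

Set the curves equal: -u^3/2 + 3*u^2/2 + 3*u - 5 = -1, so -u^3/2 + 3*u^2/2 + 3*u - 4 = 0, which factors as -(u - 4)*(u - 1)*(u + 2)/2 = 0. The curves meet at u = -2, 1, 4.
On [-2, 1], y = -1 is on top; that piece has area ∫[-2,1] (-(-u^3/2 + 3*u^2/2 + 3*u - 4)) du = 81/8.
On [1, 4], y = -u^3/2 + 3*u^2/2 + 3*u - 5 is on top; that piece has area ∫[1,4] (-u^3/2 + 3*u^2/2 + 3*u - 4) du = 81/8.
Total enclosed area = 81/8 + 81/8 = 81/4.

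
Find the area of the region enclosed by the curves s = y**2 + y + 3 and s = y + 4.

Both boundary curves give s as a function of y, so integrate with respect to y. Setting them equal: y**2 - 1 = 0, i.e. (y - 1)*(y + 1) = 0, so they meet at y = -1, 1.
For y in [-1, 1], s = y**2 + y + 3 is on the left; area = ∫[-1,1] (-(y**2 - 1)) dy = 4/3.

4/3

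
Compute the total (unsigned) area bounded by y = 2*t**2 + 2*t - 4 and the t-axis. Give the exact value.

The curve meets the t-axis where 2*t**2 + 2*t - 4 = 0, i.e. 2*(t - 1)*(t + 2) = 0, at t = -2, 1.
On [-2, 1] the curve lies below the axis; ∫[-2,1] (2*t**2 + 2*t - 4) dt = -9, giving area 9.

9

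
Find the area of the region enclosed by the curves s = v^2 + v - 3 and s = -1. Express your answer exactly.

Both boundary curves give s as a function of v, so integrate with respect to v. Setting them equal: v^2 + v - 2 = 0, i.e. (v - 1)*(v + 2) = 0, so they meet at v = -2, 1.
For v in [-2, 1], s = v^2 + v - 3 is on the left; area = ∫[-2,1] (-(v^2 + v - 2)) dv = 9/2.

9/2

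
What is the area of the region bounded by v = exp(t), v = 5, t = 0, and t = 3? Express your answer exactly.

The difference (exp(t)) - (5) = exp(t) - 5 changes sign at t = log(5) inside [0, 3], so split the integral there.
∫[0,log(5)] (exp(t) - 5) dt = 4 - log(3125); the area of that piece is -4 + log(3125).
∫[log(5),3] (exp(t) - 5) dt = -20 + 5*log(5) + exp(3).
Total area = (-4 + log(3125)) + (-20 + 5*log(5) + exp(3)) = -24 + 10*log(5) + exp(3).

-24 + 10*log(5) + exp(3)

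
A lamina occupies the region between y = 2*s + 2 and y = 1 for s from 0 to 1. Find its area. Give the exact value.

On [0, 1], (2*s + 2) - (1) = 2*s + 1 is ≥ 0 throughout, so the area is a single integral of |2*s + 1|.
∫[0,1] (2*s + 1) ds = 2.

2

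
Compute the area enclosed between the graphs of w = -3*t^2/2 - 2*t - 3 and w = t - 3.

2

Set the curves equal: -3*t^2/2 - 2*t - 3 = t - 3, so -3*t^2/2 - 3*t = 0, which factors as -3*t*(t + 2)/2 = 0. The curves meet at t = -2, 0.
On [-2, 0], w = -3*t^2/2 - 2*t - 3 is on top; that piece has area ∫[-2,0] (-3*t^2/2 - 3*t) dt = 2.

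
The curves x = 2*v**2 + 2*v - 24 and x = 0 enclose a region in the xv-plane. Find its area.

343/3

Both boundary curves give x as a function of v, so integrate with respect to v. Setting them equal: 2*v**2 + 2*v - 24 = 0, i.e. 2*(v - 3)*(v + 4) = 0, so they meet at v = -4, 3.
For v in [-4, 3], x = 2*v**2 + 2*v - 24 is on the left; area = ∫[-4,3] (-(2*v**2 + 2*v - 24)) dv = 343/3.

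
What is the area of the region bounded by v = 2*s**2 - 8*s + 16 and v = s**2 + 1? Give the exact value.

4/3

Set the curves equal: 2*s**2 - 8*s + 16 = s**2 + 1, so s**2 - 8*s + 15 = 0, which factors as (s - 5)*(s - 3) = 0. The curves meet at s = 3, 5.
On [3, 5], v = s**2 + 1 is on top; that piece has area ∫[3,5] (-(s**2 - 8*s + 15)) ds = 4/3.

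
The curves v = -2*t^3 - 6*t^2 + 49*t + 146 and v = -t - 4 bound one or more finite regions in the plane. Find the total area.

Set the curves equal: -2*t^3 - 6*t^2 + 49*t + 146 = -t - 4, so -2*t^3 - 6*t^2 + 50*t + 150 = 0, which factors as -2*(t - 5)*(t + 3)*(t + 5) = 0. The curves meet at t = -5, -3, 5.
On [-5, -3], v = -t - 4 is on top; that piece has area ∫[-5,-3] (-(-2*t^3 - 6*t^2 + 50*t + 150)) dt = 24.
On [-3, 5], v = -2*t^3 - 6*t^2 + 49*t + 146 is on top; that piece has area ∫[-3,5] (-2*t^3 - 6*t^2 + 50*t + 150) dt = 1024.
Total enclosed area = 24 + 1024 = 1048.

1048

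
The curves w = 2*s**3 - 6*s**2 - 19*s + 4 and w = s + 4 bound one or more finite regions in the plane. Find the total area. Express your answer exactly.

Set the curves equal: 2*s**3 - 6*s**2 - 19*s + 4 = s + 4, so 2*s**3 - 6*s**2 - 20*s = 0, which factors as 2*s*(s - 5)*(s + 2) = 0. The curves meet at s = -2, 0, 5.
On [-2, 0], w = 2*s**3 - 6*s**2 - 19*s + 4 is on top; that piece has area ∫[-2,0] (2*s**3 - 6*s**2 - 20*s) ds = 16.
On [0, 5], w = s + 4 is on top; that piece has area ∫[0,5] (-(2*s**3 - 6*s**2 - 20*s)) ds = 375/2.
Total enclosed area = 16 + 375/2 = 407/2.

407/2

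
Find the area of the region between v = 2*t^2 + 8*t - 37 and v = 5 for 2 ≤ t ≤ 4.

The difference (2*t^2 + 8*t - 37) - (5) = 2*t^2 + 8*t - 42 changes sign at t = 3 inside [2, 4], so split the integral there.
∫[2,3] (2*t^2 + 8*t - 42) dt = -28/3; the area of that piece is 28/3.
∫[3,4] (2*t^2 + 8*t - 42) dt = 32/3.
Total area = 28/3 + 32/3 = 20.

20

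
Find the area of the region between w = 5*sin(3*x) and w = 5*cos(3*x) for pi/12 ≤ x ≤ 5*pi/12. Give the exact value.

On [pi/12, 5*pi/12], (5*sin(3*x)) - (5*cos(3*x)) = 5*sin(3*x) - 5*cos(3*x) is ≥ 0 throughout, so the area is a single integral of |5*sin(3*x) - 5*cos(3*x)|.
∫[pi/12,5*pi/12] (5*sin(3*x) - 5*cos(3*x)) dx = 10*sqrt(2)/3.

10*sqrt(2)/3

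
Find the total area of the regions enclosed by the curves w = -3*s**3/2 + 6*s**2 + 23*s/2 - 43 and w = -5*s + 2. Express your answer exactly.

Set the curves equal: -3*s**3/2 + 6*s**2 + 23*s/2 - 43 = -5*s + 2, so -3*s**3/2 + 6*s**2 + 33*s/2 - 45 = 0, which factors as -3*(s - 5)*(s - 2)*(s + 3)/2 = 0. The curves meet at s = -3, 2, 5.
On [-3, 2], w = -5*s + 2 is on top; that piece has area ∫[-3,2] (-(-3*s**3/2 + 6*s**2 + 33*s/2 - 45)) ds = 1375/8.
On [2, 5], w = -3*s**3/2 + 6*s**2 + 23*s/2 - 43 is on top; that piece has area ∫[2,5] (-3*s**3/2 + 6*s**2 + 33*s/2 - 45) ds = 351/8.
Total enclosed area = 1375/8 + 351/8 = 863/4.

863/4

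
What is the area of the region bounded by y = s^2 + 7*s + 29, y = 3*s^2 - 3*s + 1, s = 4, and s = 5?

97/3

On [4, 5], (s^2 + 7*s + 29) - (3*s^2 - 3*s + 1) = -2*s^2 + 10*s + 28 is ≥ 0 throughout, so the area is a single integral of |-2*s^2 + 10*s + 28|.
∫[4,5] (-2*s^2 + 10*s + 28) ds = 97/3.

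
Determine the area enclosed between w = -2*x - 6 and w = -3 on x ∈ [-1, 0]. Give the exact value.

2

On [-1, 0], (-2*x - 6) - (-3) = -2*x - 3 is ≤ 0 throughout, so the area is a single integral of |-2*x - 3|.
∫[-1,0] (-2*x - 3) dx = -2; the area of that piece is 2.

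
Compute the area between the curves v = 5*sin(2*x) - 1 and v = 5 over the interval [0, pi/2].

-5 + 3*pi

On [0, pi/2], (5*sin(2*x) - 1) - (5) = 5*sin(2*x) - 6 is ≤ 0 throughout, so the area is a single integral of |5*sin(2*x) - 6|.
∫[0,pi/2] (5*sin(2*x) - 6) dx = 5 - 3*pi; the area of that piece is -5 + 3*pi.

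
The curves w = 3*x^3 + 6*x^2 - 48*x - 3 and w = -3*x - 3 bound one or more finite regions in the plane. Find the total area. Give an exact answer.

863/2

Set the curves equal: 3*x^3 + 6*x^2 - 48*x - 3 = -3*x - 3, so 3*x^3 + 6*x^2 - 45*x = 0, which factors as 3*x*(x - 3)*(x + 5) = 0. The curves meet at x = -5, 0, 3.
On [-5, 0], w = 3*x^3 + 6*x^2 - 48*x - 3 is on top; that piece has area ∫[-5,0] (3*x^3 + 6*x^2 - 45*x) dx = 1375/4.
On [0, 3], w = -3*x - 3 is on top; that piece has area ∫[0,3] (-(3*x^3 + 6*x^2 - 45*x)) dx = 351/4.
Total enclosed area = 1375/4 + 351/4 = 863/2.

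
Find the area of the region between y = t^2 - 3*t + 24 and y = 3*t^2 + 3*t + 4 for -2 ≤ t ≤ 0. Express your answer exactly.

On [-2, 0], (t^2 - 3*t + 24) - (3*t^2 + 3*t + 4) = -2*t^2 - 6*t + 20 is ≥ 0 throughout, so the area is a single integral of |-2*t^2 - 6*t + 20|.
∫[-2,0] (-2*t^2 - 6*t + 20) dt = 140/3.

140/3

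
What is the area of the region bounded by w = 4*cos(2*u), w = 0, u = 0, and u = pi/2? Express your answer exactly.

The difference (4*cos(2*u)) - (0) = 4*cos(2*u) changes sign at u = pi/4 inside [0, pi/2], so split the integral there.
∫[0,pi/4] (4*cos(2*u)) du = 2.
∫[pi/4,pi/2] (4*cos(2*u)) du = -2; the area of that piece is 2.
Total area = 2 + 2 = 4.

4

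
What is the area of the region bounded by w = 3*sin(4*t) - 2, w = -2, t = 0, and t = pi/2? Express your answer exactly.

The difference (3*sin(4*t) - 2) - (-2) = 3*sin(4*t) changes sign at t = pi/4 inside [0, pi/2], so split the integral there.
∫[0,pi/4] (3*sin(4*t)) dt = 3/2.
∫[pi/4,pi/2] (3*sin(4*t)) dt = -3/2; the area of that piece is 3/2.
Total area = 3/2 + 3/2 = 3.

3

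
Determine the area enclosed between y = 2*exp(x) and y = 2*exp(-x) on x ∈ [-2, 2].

The difference (2*exp(x)) - (2*exp(-x)) = 2*exp(x) - 2*exp(-x) changes sign at x = 0 inside [-2, 2], so split the integral there.
∫[-2,0] (2*exp(x) - 2*exp(-x)) dx = -2*exp(2) - 2*exp(-2) + 4; the area of that piece is -4 + 2*exp(-2) + 2*exp(2).
∫[0,2] (2*exp(x) - 2*exp(-x)) dx = -4 + 2*exp(-2) + 2*exp(2).
Total area = (-4 + 2*exp(-2) + 2*exp(2)) + (-4 + 2*exp(-2) + 2*exp(2)) = -8 + 4*exp(-2) + 4*exp(2).

-8 + 4*exp(-2) + 4*exp(2)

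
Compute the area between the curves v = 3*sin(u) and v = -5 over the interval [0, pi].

On [0, pi], (3*sin(u)) - (-5) = 3*sin(u) + 5 is ≥ 0 throughout, so the area is a single integral of |3*sin(u) + 5|.
∫[0,pi] (3*sin(u) + 5) du = 6 + 5*pi.

6 + 5*pi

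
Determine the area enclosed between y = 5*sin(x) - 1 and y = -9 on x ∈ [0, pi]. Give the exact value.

10 + 8*pi

On [0, pi], (5*sin(x) - 1) - (-9) = 5*sin(x) + 8 is ≥ 0 throughout, so the area is a single integral of |5*sin(x) + 8|.
∫[0,pi] (5*sin(x) + 8) dx = 10 + 8*pi.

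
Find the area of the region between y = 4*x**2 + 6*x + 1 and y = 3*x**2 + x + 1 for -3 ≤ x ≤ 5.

The difference (4*x**2 + 6*x + 1) - (3*x**2 + x + 1) = x**2 + 5*x changes sign at x = 0 inside [-3, 5], so split the integral there.
∫[-3,0] (x**2 + 5*x) dx = -27/2; the area of that piece is 27/2.
∫[0,5] (x**2 + 5*x) dx = 625/6.
Total area = 27/2 + 625/6 = 353/3.

353/3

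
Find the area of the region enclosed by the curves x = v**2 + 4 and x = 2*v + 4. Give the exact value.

4/3

Both boundary curves give x as a function of v, so integrate with respect to v. Setting them equal: v**2 - 2*v = 0, i.e. v*(v - 2) = 0, so they meet at v = 0, 2.
For v in [0, 2], x = v**2 + 4 is on the left; area = ∫[0,2] (-(v**2 - 2*v)) dv = 4/3.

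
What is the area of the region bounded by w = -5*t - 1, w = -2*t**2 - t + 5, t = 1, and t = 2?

On [1, 2], (-5*t - 1) - (-2*t**2 - t + 5) = 2*t**2 - 4*t - 6 is ≤ 0 throughout, so the area is a single integral of |2*t**2 - 4*t - 6|.
∫[1,2] (2*t**2 - 4*t - 6) dt = -22/3; the area of that piece is 22/3.

22/3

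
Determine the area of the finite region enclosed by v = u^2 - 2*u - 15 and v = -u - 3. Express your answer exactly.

343/6

Set the curves equal: u^2 - 2*u - 15 = -u - 3, so u^2 - u - 12 = 0, which factors as (u - 4)*(u + 3) = 0. The curves meet at u = -3, 4.
On [-3, 4], v = -u - 3 is on top; that piece has area ∫[-3,4] (-(u^2 - u - 12)) du = 343/6.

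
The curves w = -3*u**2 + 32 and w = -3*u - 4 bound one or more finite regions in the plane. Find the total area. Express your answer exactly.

Set the curves equal: -3*u**2 + 32 = -3*u - 4, so -3*u**2 + 3*u + 36 = 0, which factors as -3*(u - 4)*(u + 3) = 0. The curves meet at u = -3, 4.
On [-3, 4], w = -3*u**2 + 32 is on top; that piece has area ∫[-3,4] (-3*u**2 + 3*u + 36) du = 343/2.

343/2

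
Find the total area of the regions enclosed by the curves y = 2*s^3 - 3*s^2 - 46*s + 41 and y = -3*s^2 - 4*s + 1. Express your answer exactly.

Set the curves equal: 2*s^3 - 3*s^2 - 46*s + 41 = -3*s^2 - 4*s + 1, so 2*s^3 - 42*s + 40 = 0, which factors as 2*(s - 4)*(s - 1)*(s + 5) = 0. The curves meet at s = -5, 1, 4.
On [-5, 1], y = 2*s^3 - 3*s^2 - 46*s + 41 is on top; that piece has area ∫[-5,1] (2*s^3 - 42*s + 40) ds = 432.
On [1, 4], y = -3*s^2 - 4*s + 1 is on top; that piece has area ∫[1,4] (-(2*s^3 - 42*s + 40)) ds = 135/2.
Total enclosed area = 432 + 135/2 = 999/2.

999/2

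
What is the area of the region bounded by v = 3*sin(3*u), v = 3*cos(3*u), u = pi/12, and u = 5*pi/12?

On [pi/12, 5*pi/12], (3*sin(3*u)) - (3*cos(3*u)) = 3*sin(3*u) - 3*cos(3*u) is ≥ 0 throughout, so the area is a single integral of |3*sin(3*u) - 3*cos(3*u)|.
∫[pi/12,5*pi/12] (3*sin(3*u) - 3*cos(3*u)) du = 2*sqrt(2).

2*sqrt(2)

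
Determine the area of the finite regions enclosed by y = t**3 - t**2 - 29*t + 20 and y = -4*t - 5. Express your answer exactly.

Set the curves equal: t**3 - t**2 - 29*t + 20 = -4*t - 5, so t**3 - t**2 - 25*t + 25 = 0, which factors as (t - 5)*(t - 1)*(t + 5) = 0. The curves meet at t = -5, 1, 5.
On [-5, 1], y = t**3 - t**2 - 29*t + 20 is on top; that piece has area ∫[-5,1] (t**3 - t**2 - 25*t + 25) dt = 252.
On [1, 5], y = -4*t - 5 is on top; that piece has area ∫[1,5] (-(t**3 - t**2 - 25*t + 25)) dt = 256/3.
Total enclosed area = 252 + 256/3 = 1012/3.

1012/3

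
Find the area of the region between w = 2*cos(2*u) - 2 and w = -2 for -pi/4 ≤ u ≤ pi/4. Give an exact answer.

2

On [-pi/4, pi/4], (2*cos(2*u) - 2) - (-2) = 2*cos(2*u) is ≥ 0 throughout, so the area is a single integral of |2*cos(2*u)|.
∫[-pi/4,pi/4] (2*cos(2*u)) du = 2.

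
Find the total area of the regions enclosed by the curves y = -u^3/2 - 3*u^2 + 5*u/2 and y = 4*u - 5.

Set the curves equal: -u^3/2 - 3*u^2 + 5*u/2 = 4*u - 5, so -u^3/2 - 3*u^2 - 3*u/2 + 5 = 0, which factors as -(u - 1)*(u + 2)*(u + 5)/2 = 0. The curves meet at u = -5, -2, 1.
On [-5, -2], y = 4*u - 5 is on top; that piece has area ∫[-5,-2] (-(-u^3/2 - 3*u^2 - 3*u/2 + 5)) du = 81/8.
On [-2, 1], y = -u^3/2 - 3*u^2 + 5*u/2 is on top; that piece has area ∫[-2,1] (-u^3/2 - 3*u^2 - 3*u/2 + 5) du = 81/8.
Total enclosed area = 81/8 + 81/8 = 81/4.

81/4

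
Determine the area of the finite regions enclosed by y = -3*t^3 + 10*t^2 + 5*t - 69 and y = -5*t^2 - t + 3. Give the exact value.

Set the curves equal: -3*t^3 + 10*t^2 + 5*t - 69 = -5*t^2 - t + 3, so -3*t^3 + 15*t^2 + 6*t - 72 = 0, which factors as -3*(t - 4)*(t - 3)*(t + 2) = 0. The curves meet at t = -2, 3, 4.
On [-2, 3], y = -5*t^2 - t + 3 is on top; that piece has area ∫[-2,3] (-(-3*t^3 + 15*t^2 + 6*t - 72)) dt = 875/4.
On [3, 4], y = -3*t^3 + 10*t^2 + 5*t - 69 is on top; that piece has area ∫[3,4] (-3*t^3 + 15*t^2 + 6*t - 72) dt = 11/4.
Total enclosed area = 875/4 + 11/4 = 443/2.

443/2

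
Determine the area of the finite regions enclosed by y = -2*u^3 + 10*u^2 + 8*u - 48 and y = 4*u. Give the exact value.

Set the curves equal: -2*u^3 + 10*u^2 + 8*u - 48 = 4*u, so -2*u^3 + 10*u^2 + 4*u - 48 = 0, which factors as -2*(u - 4)*(u - 3)*(u + 2) = 0. The curves meet at u = -2, 3, 4.
On [-2, 3], y = 4*u is on top; that piece has area ∫[-2,3] (-(-2*u^3 + 10*u^2 + 4*u - 48)) du = 875/6.
On [3, 4], y = -2*u^3 + 10*u^2 + 8*u - 48 is on top; that piece has area ∫[3,4] (-2*u^3 + 10*u^2 + 4*u - 48) du = 11/6.
Total enclosed area = 875/6 + 11/6 = 443/3.

443/3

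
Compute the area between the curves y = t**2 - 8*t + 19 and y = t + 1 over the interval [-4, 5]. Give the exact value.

1147/6

The difference (t**2 - 8*t + 19) - (t + 1) = t**2 - 9*t + 18 changes sign at t = 3 inside [-4, 5], so split the integral there.
∫[-4,3] (t**2 - 9*t + 18) dt = 1127/6.
∫[3,5] (t**2 - 9*t + 18) dt = -10/3; the area of that piece is 10/3.
Total area = 1127/6 + 10/3 = 1147/6.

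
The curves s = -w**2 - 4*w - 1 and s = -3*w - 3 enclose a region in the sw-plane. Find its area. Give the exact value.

Both boundary curves give s as a function of w, so integrate with respect to w. Setting them equal: -w**2 - w + 2 = 0, i.e. -(w - 1)*(w + 2) = 0, so they meet at w = -2, 1.
For w in [-2, 1], s = -w**2 - 4*w - 1 is on the right; area = ∫[-2,1] (-w**2 - w + 2) dw = 9/2.

9/2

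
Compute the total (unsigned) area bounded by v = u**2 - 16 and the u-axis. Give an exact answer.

The curve meets the u-axis where u**2 - 16 = 0, i.e. (u - 4)*(u + 4) = 0, at u = -4, 4.
On [-4, 4] the curve lies below the axis; ∫[-4,4] (u**2 - 16) du = -256/3, giving area 256/3.

256/3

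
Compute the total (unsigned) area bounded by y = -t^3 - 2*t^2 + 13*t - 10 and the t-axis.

1741/12

The curve meets the t-axis where -t^3 - 2*t^2 + 13*t - 10 = 0, i.e. -(t - 2)*(t - 1)*(t + 5) = 0, at t = -5, 1, 2.
On [-5, 1] the curve lies below the axis; ∫[-5,1] (-t^3 - 2*t^2 + 13*t - 10) dt = -144, giving area 144.
On [1, 2] the curve lies above the axis; ∫[1,2] (-t^3 - 2*t^2 + 13*t - 10) dt = 13/12, giving area 13/12.
Total area = 144 + 13/12 = 1741/12.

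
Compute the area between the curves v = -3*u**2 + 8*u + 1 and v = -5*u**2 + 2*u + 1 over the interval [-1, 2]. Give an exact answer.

The difference (-3*u**2 + 8*u + 1) - (-5*u**2 + 2*u + 1) = 2*u**2 + 6*u changes sign at u = 0 inside [-1, 2], so split the integral there.
∫[-1,0] (2*u**2 + 6*u) du = -7/3; the area of that piece is 7/3.
∫[0,2] (2*u**2 + 6*u) du = 52/3.
Total area = 7/3 + 52/3 = 59/3.

59/3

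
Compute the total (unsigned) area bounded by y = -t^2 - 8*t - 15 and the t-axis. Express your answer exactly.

4/3

The curve meets the t-axis where -t^2 - 8*t - 15 = 0, i.e. -(t + 3)*(t + 5) = 0, at t = -5, -3.
On [-5, -3] the curve lies above the axis; ∫[-5,-3] (-t^2 - 8*t - 15) dt = 4/3, giving area 4/3.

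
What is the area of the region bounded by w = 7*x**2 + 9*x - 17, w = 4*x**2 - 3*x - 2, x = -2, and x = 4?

162

The difference (7*x**2 + 9*x - 17) - (4*x**2 - 3*x - 2) = 3*x**2 + 12*x - 15 changes sign at x = 1 inside [-2, 4], so split the integral there.
∫[-2,1] (3*x**2 + 12*x - 15) dx = -54; the area of that piece is 54.
∫[1,4] (3*x**2 + 12*x - 15) dx = 108.
Total area = 54 + 108 = 162.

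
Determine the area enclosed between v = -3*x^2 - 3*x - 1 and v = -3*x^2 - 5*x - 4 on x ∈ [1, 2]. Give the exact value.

On [1, 2], (-3*x^2 - 3*x - 1) - (-3*x^2 - 5*x - 4) = 2*x + 3 is ≥ 0 throughout, so the area is a single integral of |2*x + 3|.
∫[1,2] (2*x + 3) dx = 6.

6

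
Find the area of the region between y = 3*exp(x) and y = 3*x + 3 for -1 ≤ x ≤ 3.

On [-1, 3], (3*exp(x)) - (3*x + 3) = -3*x + 3*exp(x) - 3 is ≥ 0 throughout, so the area is a single integral of |-3*x + 3*exp(x) - 3|.
∫[-1,3] (-3*x + 3*exp(x) - 3) dx = -24 - 3*exp(-1) + 3*exp(3).

-24 - 3*exp(-1) + 3*exp(3)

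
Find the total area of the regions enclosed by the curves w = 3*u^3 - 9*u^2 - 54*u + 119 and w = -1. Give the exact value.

2997/4

Set the curves equal: 3*u^3 - 9*u^2 - 54*u + 119 = -1, so 3*u^3 - 9*u^2 - 54*u + 120 = 0, which factors as 3*(u - 5)*(u - 2)*(u + 4) = 0. The curves meet at u = -4, 2, 5.
On [-4, 2], w = 3*u^3 - 9*u^2 - 54*u + 119 is on top; that piece has area ∫[-4,2] (3*u^3 - 9*u^2 - 54*u + 120) du = 648.
On [2, 5], w = -1 is on top; that piece has area ∫[2,5] (-(3*u^3 - 9*u^2 - 54*u + 120)) du = 405/4.
Total enclosed area = 648 + 405/4 = 2997/4.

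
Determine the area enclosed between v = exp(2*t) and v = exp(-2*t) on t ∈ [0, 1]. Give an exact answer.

On [0, 1], (exp(2*t)) - (exp(-2*t)) = exp(2*t) - exp(-2*t) is ≥ 0 throughout, so the area is a single integral of |exp(2*t) - exp(-2*t)|.
∫[0,1] (exp(2*t) - exp(-2*t)) dt = -1 + exp(-2)/2 + exp(2)/2.

-1 + exp(-2)/2 + exp(2)/2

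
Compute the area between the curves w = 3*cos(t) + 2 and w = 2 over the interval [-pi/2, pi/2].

6

On [-pi/2, pi/2], (3*cos(t) + 2) - (2) = 3*cos(t) is ≥ 0 throughout, so the area is a single integral of |3*cos(t)|.
∫[-pi/2,pi/2] (3*cos(t)) dt = 6.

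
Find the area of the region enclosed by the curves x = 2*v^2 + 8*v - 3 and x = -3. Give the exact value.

64/3

Both boundary curves give x as a function of v, so integrate with respect to v. Setting them equal: 2*v^2 + 8*v = 0, i.e. 2*v*(v + 4) = 0, so they meet at v = -4, 0.
For v in [-4, 0], x = 2*v^2 + 8*v - 3 is on the left; area = ∫[-4,0] (-(2*v^2 + 8*v)) dv = 64/3.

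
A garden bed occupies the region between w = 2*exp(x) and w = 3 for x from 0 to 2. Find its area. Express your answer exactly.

The difference (2*exp(x)) - (3) = 2*exp(x) - 3 changes sign at x = log(3/2) inside [0, 2], so split the integral there.
∫[0,log(3/2)] (2*exp(x) - 3) dx = log(8/27) + 1; the area of that piece is -1 + log(27/8).
∫[log(3/2),2] (2*exp(x) - 3) dx = -9 - 3*log(2) + 3*log(3) + 2*exp(2).
Total area = (-1 + log(27/8)) + (-9 - 3*log(2) + 3*log(3) + 2*exp(2)) = -10 - 6*log(2) + 6*log(3) + 2*exp(2).

-10 - 6*log(2) + 6*log(3) + 2*exp(2)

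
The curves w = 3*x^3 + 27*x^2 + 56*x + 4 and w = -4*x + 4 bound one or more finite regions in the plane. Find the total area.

Set the curves equal: 3*x^3 + 27*x^2 + 56*x + 4 = -4*x + 4, so 3*x^3 + 27*x^2 + 60*x = 0, which factors as 3*x*(x + 4)*(x + 5) = 0. The curves meet at x = -5, -4, 0.
On [-5, -4], w = 3*x^3 + 27*x^2 + 56*x + 4 is on top; that piece has area ∫[-5,-4] (3*x^3 + 27*x^2 + 60*x) dx = 9/4.
On [-4, 0], w = -4*x + 4 is on top; that piece has area ∫[-4,0] (-(3*x^3 + 27*x^2 + 60*x)) dx = 96.
Total enclosed area = 9/4 + 96 = 393/4.

393/4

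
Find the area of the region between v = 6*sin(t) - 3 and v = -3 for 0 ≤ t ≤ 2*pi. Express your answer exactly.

The difference (6*sin(t) - 3) - (-3) = 6*sin(t) changes sign at t = pi inside [0, 2*pi], so split the integral there.
∫[0,pi] (6*sin(t)) dt = 12.
∫[pi,2*pi] (6*sin(t)) dt = -12; the area of that piece is 12.
Total area = 12 + 12 = 24.

24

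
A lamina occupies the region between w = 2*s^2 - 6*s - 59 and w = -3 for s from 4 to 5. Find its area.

127/3

On [4, 5], (2*s^2 - 6*s - 59) - (-3) = 2*s^2 - 6*s - 56 is ≤ 0 throughout, so the area is a single integral of |2*s^2 - 6*s - 56|.
∫[4,5] (2*s^2 - 6*s - 56) ds = -127/3; the area of that piece is 127/3.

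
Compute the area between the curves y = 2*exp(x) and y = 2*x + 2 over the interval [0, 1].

On [0, 1], (2*exp(x)) - (2*x + 2) = -2*x + 2*exp(x) - 2 is ≥ 0 throughout, so the area is a single integral of |-2*x + 2*exp(x) - 2|.
∫[0,1] (-2*x + 2*exp(x) - 2) dx = -5 + 2*exp(1).

-5 + 2*exp(1)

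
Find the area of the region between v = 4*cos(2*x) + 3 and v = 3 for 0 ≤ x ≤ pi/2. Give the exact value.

The difference (4*cos(2*x) + 3) - (3) = 4*cos(2*x) changes sign at x = pi/4 inside [0, pi/2], so split the integral there.
∫[0,pi/4] (4*cos(2*x)) dx = 2.
∫[pi/4,pi/2] (4*cos(2*x)) dx = -2; the area of that piece is 2.
Total area = 2 + 2 = 4.

4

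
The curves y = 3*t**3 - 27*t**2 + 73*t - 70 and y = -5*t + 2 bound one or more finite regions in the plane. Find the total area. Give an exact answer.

Set the curves equal: 3*t**3 - 27*t**2 + 73*t - 70 = -5*t + 2, so 3*t**3 - 27*t**2 + 78*t - 72 = 0, which factors as 3*(t - 4)*(t - 3)*(t - 2) = 0. The curves meet at t = 2, 3, 4.
On [2, 3], y = 3*t**3 - 27*t**2 + 73*t - 70 is on top; that piece has area ∫[2,3] (3*t**3 - 27*t**2 + 78*t - 72) dt = 3/4.
On [3, 4], y = -5*t + 2 is on top; that piece has area ∫[3,4] (-(3*t**3 - 27*t**2 + 78*t - 72)) dt = 3/4.
Total enclosed area = 3/4 + 3/4 = 3/2.

3/2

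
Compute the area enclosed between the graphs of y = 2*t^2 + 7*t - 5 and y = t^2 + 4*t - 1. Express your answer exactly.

125/6

Set the curves equal: 2*t^2 + 7*t - 5 = t^2 + 4*t - 1, so t^2 + 3*t - 4 = 0, which factors as (t - 1)*(t + 4) = 0. The curves meet at t = -4, 1.
On [-4, 1], y = t^2 + 4*t - 1 is on top; that piece has area ∫[-4,1] (-(t^2 + 3*t - 4)) dt = 125/6.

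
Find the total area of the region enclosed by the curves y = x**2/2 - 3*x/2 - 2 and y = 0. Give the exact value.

125/12

Set the curves equal: x**2/2 - 3*x/2 - 2 = 0, so x**2/2 - 3*x/2 - 2 = 0, which factors as (x - 4)*(x + 1)/2 = 0. The curves meet at x = -1, 4.
On [-1, 4], y = 0 is on top; that piece has area ∫[-1,4] (-(x**2/2 - 3*x/2 - 2)) dx = 125/12.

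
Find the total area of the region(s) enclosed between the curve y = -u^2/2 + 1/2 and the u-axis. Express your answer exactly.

2/3

The curve meets the u-axis where -u^2/2 + 1/2 = 0, i.e. -(u - 1)*(u + 1)/2 = 0, at u = -1, 1.
On [-1, 1] the curve lies above the axis; ∫[-1,1] (-u^2/2 + 1/2) du = 2/3, giving area 2/3.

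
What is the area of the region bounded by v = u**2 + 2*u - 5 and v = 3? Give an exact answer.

36

Set the curves equal: u**2 + 2*u - 5 = 3, so u**2 + 2*u - 8 = 0, which factors as (u - 2)*(u + 4) = 0. The curves meet at u = -4, 2.
On [-4, 2], v = 3 is on top; that piece has area ∫[-4,2] (-(u**2 + 2*u - 8)) du = 36.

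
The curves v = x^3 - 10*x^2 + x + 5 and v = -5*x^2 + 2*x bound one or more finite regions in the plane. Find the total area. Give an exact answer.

Set the curves equal: x^3 - 10*x^2 + x + 5 = -5*x^2 + 2*x, so x^3 - 5*x^2 - x + 5 = 0, which factors as (x - 5)*(x - 1)*(x + 1) = 0. The curves meet at x = -1, 1, 5.
On [-1, 1], v = x^3 - 10*x^2 + x + 5 is on top; that piece has area ∫[-1,1] (x^3 - 5*x^2 - x + 5) dx = 20/3.
On [1, 5], v = -5*x^2 + 2*x is on top; that piece has area ∫[1,5] (-(x^3 - 5*x^2 - x + 5)) dx = 128/3.
Total enclosed area = 20/3 + 128/3 = 148/3.

148/3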